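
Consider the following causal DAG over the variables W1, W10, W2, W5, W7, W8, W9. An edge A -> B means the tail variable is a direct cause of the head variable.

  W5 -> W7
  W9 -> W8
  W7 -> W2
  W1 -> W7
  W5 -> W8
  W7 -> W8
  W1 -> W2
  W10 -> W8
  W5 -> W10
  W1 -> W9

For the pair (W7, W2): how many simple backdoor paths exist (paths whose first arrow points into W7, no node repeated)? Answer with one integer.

A backdoor path from W7 to W2 is any simple undirected path whose first edge points into W7 (i.e. leaves W7 via a parent).
Parents of W7: {W1, W5}.
Enumerating:
  P1: W7 <- W1 -> W2
  P2: W7 <- W5 -> W10 -> W8 <- W9 <- W1 -> W2
  P3: W7 <- W5 -> W8 <- W9 <- W1 -> W2
That exhausts the simple backdoor paths. Count: 3.

3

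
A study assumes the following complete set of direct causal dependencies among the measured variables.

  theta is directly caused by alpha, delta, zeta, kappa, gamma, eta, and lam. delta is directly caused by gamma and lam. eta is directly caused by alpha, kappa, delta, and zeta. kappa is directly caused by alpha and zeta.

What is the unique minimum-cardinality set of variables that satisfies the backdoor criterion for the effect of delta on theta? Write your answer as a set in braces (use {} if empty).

{gamma, lam}

Variables eligible for adjustment (non-descendants of delta, excluding delta and theta): {alpha, gamma, kappa, lam, zeta}.
Backdoor paths from delta to theta:
  P1: delta <- gamma -> theta
  P2: delta <- lam -> theta
The empty set is not sufficient: P1 (delta <- gamma -> theta) has no collider blocking it and no conditioned non-collider, so it is open.
Try {gamma, lam}:
  P1: blocked at fork node gamma ∈ conditioning set.
  P2: blocked at fork node lam ∈ conditioning set.
{gamma, lam} contains no descendant of delta and blocks every backdoor path.
Every element of {gamma, lam} is needed (dropping gamma leaves P1 open; dropping lam leaves P2 open), so no proper subset is valid.
Among all size-2 subsets of the eligible variables, only {gamma, lam} blocks every backdoor path, so it is the unique smallest valid adjustment set.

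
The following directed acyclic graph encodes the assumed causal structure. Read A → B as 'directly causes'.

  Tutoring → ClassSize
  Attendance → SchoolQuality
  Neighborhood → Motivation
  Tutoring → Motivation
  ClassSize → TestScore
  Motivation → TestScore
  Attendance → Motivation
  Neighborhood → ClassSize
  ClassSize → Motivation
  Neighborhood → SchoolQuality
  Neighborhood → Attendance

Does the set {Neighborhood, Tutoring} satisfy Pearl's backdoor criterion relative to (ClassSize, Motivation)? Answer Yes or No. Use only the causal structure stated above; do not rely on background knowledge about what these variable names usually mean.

Yes

Backdoor paths from ClassSize to Motivation (paths whose first edge points into ClassSize):
  P1: ClassSize <- Neighborhood -> Attendance -> Motivation
  P2: ClassSize <- Neighborhood -> Motivation
  P3: ClassSize <- Neighborhood -> SchoolQuality <- Attendance -> Motivation
  P4: ClassSize <- Tutoring -> Motivation
Condition 1 (no descendant of ClassSize in the set): holds — descendants of ClassSize are {Motivation, TestScore}; none are in {Neighborhood, Tutoring}.
Condition 2 (every backdoor path blocked by {Neighborhood, Tutoring}):
  P1: blocked at fork node Neighborhood ∈ conditioning set.
  P2: blocked at fork node Neighborhood ∈ conditioning set.
  P3: blocked at fork node Neighborhood ∈ conditioning set.
  P4: blocked at fork node Tutoring ∈ conditioning set.
{Neighborhood, Tutoring} satisfies the backdoor criterion.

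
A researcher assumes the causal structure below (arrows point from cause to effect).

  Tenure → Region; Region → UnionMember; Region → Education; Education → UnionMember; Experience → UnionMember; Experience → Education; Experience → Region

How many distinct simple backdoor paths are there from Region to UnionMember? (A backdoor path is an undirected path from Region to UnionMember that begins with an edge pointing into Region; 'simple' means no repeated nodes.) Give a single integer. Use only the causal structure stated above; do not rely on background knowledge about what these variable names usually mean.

A backdoor path from Region to UnionMember is any simple undirected path whose first edge points into Region (i.e. leaves Region via a parent).
Parents of Region: {Experience, Tenure}.
Enumerating:
  P1: Region <- Experience -> Education -> UnionMember
  P2: Region <- Experience -> UnionMember
That exhausts the simple backdoor paths. Count: 2.

2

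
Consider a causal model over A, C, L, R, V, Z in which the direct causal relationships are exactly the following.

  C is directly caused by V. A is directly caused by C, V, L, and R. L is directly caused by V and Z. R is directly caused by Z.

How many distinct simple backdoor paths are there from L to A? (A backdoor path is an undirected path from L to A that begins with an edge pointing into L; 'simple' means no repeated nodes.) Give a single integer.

A backdoor path from L to A is any simple undirected path whose first edge points into L (i.e. leaves L via a parent).
Parents of L: {V, Z}.
Enumerating:
  P1: L <- Z -> R -> A
  P2: L <- V -> C -> A
  P3: L <- V -> A
That exhausts the simple backdoor paths. Count: 3.

3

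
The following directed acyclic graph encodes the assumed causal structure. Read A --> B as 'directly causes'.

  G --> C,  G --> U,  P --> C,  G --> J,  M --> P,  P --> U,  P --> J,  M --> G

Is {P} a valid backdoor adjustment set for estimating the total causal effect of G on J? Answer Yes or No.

Backdoor paths from G to J (paths whose first edge points into G):
  P1: G <- M -> P -> J
Condition 1 (no descendant of G in the set): holds — descendants of G are {C, J, U}; none are in {P}.
Condition 2 (every backdoor path blocked by {P}):
  P1: blocked at chain node P ∈ conditioning set.
{P} satisfies the backdoor criterion.

Yes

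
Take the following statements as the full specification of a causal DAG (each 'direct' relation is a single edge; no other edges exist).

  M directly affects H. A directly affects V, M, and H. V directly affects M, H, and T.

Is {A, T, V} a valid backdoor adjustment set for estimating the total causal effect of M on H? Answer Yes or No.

Yes

Backdoor paths from M to H (paths whose first edge points into M):
  P1: M <- A -> V -> H
  P2: M <- A -> H
  P3: M <- V <- A -> H
  P4: M <- V -> H
Condition 1 (no descendant of M in the set): holds — descendants of M are {H}; none are in {A, T, V}.
Condition 2 (every backdoor path blocked by {A, T, V}):
  P1: blocked at fork node A ∈ conditioning set.
  P2: blocked at fork node A ∈ conditioning set.
  P3: blocked at chain node V ∈ conditioning set.
  P4: blocked at fork node V ∈ conditioning set.
{A, T, V} satisfies the backdoor criterion.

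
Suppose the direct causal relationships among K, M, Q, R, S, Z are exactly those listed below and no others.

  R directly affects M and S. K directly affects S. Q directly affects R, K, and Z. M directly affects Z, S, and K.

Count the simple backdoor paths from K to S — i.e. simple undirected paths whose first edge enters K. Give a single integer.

7

A backdoor path from K to S is any simple undirected path whose first edge points into K (i.e. leaves K via a parent).
Parents of K: {M, Q}.
Enumerating:
  P1: K <- Q -> R -> M -> S
  P2: K <- Q -> R -> S
  P3: K <- Q -> Z <- M <- R -> S
  P4: K <- Q -> Z <- M -> S
  P5: K <- M <- R -> S
  P6: K <- M -> Z <- Q -> R -> S
  P7: K <- M -> S
That exhausts the simple backdoor paths. Count: 7.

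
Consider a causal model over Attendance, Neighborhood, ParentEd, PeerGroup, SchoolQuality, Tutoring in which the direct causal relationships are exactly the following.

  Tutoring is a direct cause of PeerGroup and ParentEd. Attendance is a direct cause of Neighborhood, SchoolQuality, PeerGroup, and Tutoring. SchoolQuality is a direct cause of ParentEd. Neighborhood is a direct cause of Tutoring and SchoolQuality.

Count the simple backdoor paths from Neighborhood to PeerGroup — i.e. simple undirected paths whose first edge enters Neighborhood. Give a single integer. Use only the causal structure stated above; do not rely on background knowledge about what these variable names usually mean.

3

A backdoor path from Neighborhood to PeerGroup is any simple undirected path whose first edge points into Neighborhood (i.e. leaves Neighborhood via a parent).
Parents of Neighborhood: {Attendance}.
Enumerating:
  P1: Neighborhood <- Attendance -> Tutoring -> PeerGroup
  P2: Neighborhood <- Attendance -> SchoolQuality -> ParentEd <- Tutoring -> PeerGroup
  P3: Neighborhood <- Attendance -> PeerGroup
That exhausts the simple backdoor paths. Count: 3.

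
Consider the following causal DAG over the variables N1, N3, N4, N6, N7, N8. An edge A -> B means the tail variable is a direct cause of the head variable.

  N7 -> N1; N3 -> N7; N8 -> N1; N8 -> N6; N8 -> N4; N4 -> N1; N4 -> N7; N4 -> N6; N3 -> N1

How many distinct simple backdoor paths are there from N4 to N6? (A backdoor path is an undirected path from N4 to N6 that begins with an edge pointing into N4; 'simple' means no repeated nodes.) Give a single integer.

1

A backdoor path from N4 to N6 is any simple undirected path whose first edge points into N4 (i.e. leaves N4 via a parent).
Parents of N4: {N8}.
Enumerating:
  P1: N4 <- N8 -> N6
That exhausts the simple backdoor paths. Count: 1.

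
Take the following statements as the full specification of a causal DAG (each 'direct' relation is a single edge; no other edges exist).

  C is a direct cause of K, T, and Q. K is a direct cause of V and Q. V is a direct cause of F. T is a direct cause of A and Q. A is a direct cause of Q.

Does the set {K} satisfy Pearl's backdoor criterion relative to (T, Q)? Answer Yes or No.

No

Backdoor paths from T to Q (paths whose first edge points into T):
  P1: T <- C -> K -> Q
  P2: T <- C -> Q
Condition 1 (no descendant of T in the set): holds — descendants of T are {A, Q}; none are in {K}.
Condition 2 (every backdoor path blocked by {K}):
  P1: blocked at chain node K ∈ conditioning set.
  P2: open — no interior node is in the conditioning set.
{K} does not satisfy the backdoor criterion.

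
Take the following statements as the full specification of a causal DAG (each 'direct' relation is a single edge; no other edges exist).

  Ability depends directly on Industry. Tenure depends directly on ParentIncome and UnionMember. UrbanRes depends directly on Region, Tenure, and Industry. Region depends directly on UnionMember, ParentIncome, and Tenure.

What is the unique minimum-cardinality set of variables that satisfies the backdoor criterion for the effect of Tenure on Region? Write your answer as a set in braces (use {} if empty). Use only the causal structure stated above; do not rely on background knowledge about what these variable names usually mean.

{ParentIncome, UnionMember}

Variables eligible for adjustment (non-descendants of Tenure, excluding Tenure and Region): {Ability, Industry, ParentIncome, UnionMember}.
Backdoor paths from Tenure to Region:
  P1: Tenure <- UnionMember -> Region
  P2: Tenure <- ParentIncome -> Region
The empty set is not sufficient: P1 (Tenure <- UnionMember -> Region) has no collider blocking it and no conditioned non-collider, so it is open.
Try {ParentIncome, UnionMember}:
  P1: blocked at fork node UnionMember ∈ conditioning set.
  P2: blocked at fork node ParentIncome ∈ conditioning set.
{ParentIncome, UnionMember} contains no descendant of Tenure and blocks every backdoor path.
Every element of {ParentIncome, UnionMember} is needed (dropping ParentIncome leaves P2 open; dropping UnionMember leaves P1 open), so no proper subset is valid.
Among all size-2 subsets of the eligible variables, only {ParentIncome, UnionMember} blocks every backdoor path, so it is the unique smallest valid adjustment set.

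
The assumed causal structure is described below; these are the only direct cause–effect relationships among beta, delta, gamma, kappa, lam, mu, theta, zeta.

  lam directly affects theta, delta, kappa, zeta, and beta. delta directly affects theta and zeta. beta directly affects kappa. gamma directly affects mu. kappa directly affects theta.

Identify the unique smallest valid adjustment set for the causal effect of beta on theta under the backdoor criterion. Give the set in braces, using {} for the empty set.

Variables eligible for adjustment (non-descendants of beta, excluding beta and theta): {delta, gamma, lam, mu, zeta}.
Backdoor paths from beta to theta:
  P1: beta <- lam -> delta -> theta
  P2: beta <- lam -> zeta <- delta -> theta
  P3: beta <- lam -> kappa -> theta
  P4: beta <- lam -> theta
The empty set is not sufficient: P1 (beta <- lam -> delta -> theta) has no collider blocking it and no conditioned non-collider, so it is open.
Try {lam}:
  P1: blocked at fork node lam ∈ conditioning set.
  P2: blocked at fork node lam ∈ conditioning set.
  P3: blocked at fork node lam ∈ conditioning set.
  P4: blocked at fork node lam ∈ conditioning set.
{lam} contains no descendant of beta and blocks every backdoor path.
No other singleton works — e.g. {delta} leaves P3 open — so {lam} is the unique smallest valid adjustment set.

{lam}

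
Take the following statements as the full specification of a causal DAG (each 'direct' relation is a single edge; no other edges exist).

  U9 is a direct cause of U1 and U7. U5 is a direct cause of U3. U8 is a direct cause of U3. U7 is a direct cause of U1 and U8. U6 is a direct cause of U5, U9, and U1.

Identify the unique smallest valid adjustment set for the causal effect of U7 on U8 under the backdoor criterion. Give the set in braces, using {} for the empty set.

Variables eligible for adjustment (non-descendants of U7, excluding U7 and U8): {U5, U6, U9}.
Backdoor paths from U7 to U8:
  P1: U7 <- U9 <- U6 -> U5 -> U3 <- U8
  P2: U7 <- U9 -> U1 <- U6 -> U5 -> U3 <- U8
Each backdoor path contains an unconditioned collider, so every path is already blocked with the empty conditioning set:
  P1: blocked at collider U3 (neither it nor any descendant is in the conditioning set).
  P2: blocked at collider U1 (neither it nor any descendant is in the conditioning set).
The empty set is therefore the unique smallest valid set.

{}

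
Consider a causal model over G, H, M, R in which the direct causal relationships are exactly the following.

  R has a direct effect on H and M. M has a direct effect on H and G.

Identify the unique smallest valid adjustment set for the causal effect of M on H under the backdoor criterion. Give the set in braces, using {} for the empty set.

Variables eligible for adjustment (non-descendants of M, excluding M and H): {R}.
Backdoor paths from M to H:
  P1: M <- R -> H
The empty set is not sufficient: P1 (M <- R -> H) has no collider blocking it and no conditioned non-collider, so it is open.
Try {R}:
  P1: blocked at fork node R ∈ conditioning set.
{R} contains no descendant of M and blocks every backdoor path.
{R} is the unique smallest valid adjustment set.

{R}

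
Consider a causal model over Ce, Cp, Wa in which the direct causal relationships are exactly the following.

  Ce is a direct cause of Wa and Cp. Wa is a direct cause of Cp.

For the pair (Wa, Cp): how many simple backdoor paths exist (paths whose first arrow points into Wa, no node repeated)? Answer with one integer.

1

A backdoor path from Wa to Cp is any simple undirected path whose first edge points into Wa (i.e. leaves Wa via a parent).
Parents of Wa: {Ce}.
Enumerating:
  P1: Wa <- Ce -> Cp
That exhausts the simple backdoor paths. Count: 1.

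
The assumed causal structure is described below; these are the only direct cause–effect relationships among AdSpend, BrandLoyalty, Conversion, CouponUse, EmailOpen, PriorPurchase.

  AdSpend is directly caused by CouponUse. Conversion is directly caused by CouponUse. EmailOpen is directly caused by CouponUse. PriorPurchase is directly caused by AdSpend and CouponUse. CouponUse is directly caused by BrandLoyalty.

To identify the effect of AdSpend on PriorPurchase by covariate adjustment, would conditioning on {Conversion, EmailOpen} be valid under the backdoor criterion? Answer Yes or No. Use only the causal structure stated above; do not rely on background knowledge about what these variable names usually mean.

Backdoor paths from AdSpend to PriorPurchase (paths whose first edge points into AdSpend):
  P1: AdSpend <- CouponUse -> PriorPurchase
Condition 1 (no descendant of AdSpend in the set): holds — descendants of AdSpend are {PriorPurchase}; none are in {Conversion, EmailOpen}.
Condition 2 (every backdoor path blocked by {Conversion, EmailOpen}):
  P1: open — no interior node is in the conditioning set.
{Conversion, EmailOpen} does not satisfy the backdoor criterion.

No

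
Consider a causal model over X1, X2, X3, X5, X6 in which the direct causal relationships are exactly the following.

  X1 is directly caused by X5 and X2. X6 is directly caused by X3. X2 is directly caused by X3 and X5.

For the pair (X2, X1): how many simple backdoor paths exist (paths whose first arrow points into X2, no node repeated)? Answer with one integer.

1

A backdoor path from X2 to X1 is any simple undirected path whose first edge points into X2 (i.e. leaves X2 via a parent).
Parents of X2: {X3, X5}.
Enumerating:
  P1: X2 <- X5 -> X1
That exhausts the simple backdoor paths. Count: 1.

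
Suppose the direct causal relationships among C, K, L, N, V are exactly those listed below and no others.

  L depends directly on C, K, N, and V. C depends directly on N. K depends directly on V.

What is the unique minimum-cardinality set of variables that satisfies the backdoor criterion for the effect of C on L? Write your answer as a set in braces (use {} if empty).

Variables eligible for adjustment (non-descendants of C, excluding C and L): {K, N, V}.
Backdoor paths from C to L:
  P1: C <- N -> L
The empty set is not sufficient: P1 (C <- N -> L) has no collider blocking it and no conditioned non-collider, so it is open.
Try {N}:
  P1: blocked at fork node N ∈ conditioning set.
{N} contains no descendant of C and blocks every backdoor path.
No other singleton works — e.g. {V} leaves P1 open — so {N} is the unique smallest valid adjustment set.

{N}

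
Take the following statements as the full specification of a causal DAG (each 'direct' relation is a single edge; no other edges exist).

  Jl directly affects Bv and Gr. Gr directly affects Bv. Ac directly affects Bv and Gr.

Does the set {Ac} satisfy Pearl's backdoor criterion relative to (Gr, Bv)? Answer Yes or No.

No

Backdoor paths from Gr to Bv (paths whose first edge points into Gr):
  P1: Gr <- Jl -> Bv
  P2: Gr <- Ac -> Bv
Condition 1 (no descendant of Gr in the set): holds — descendants of Gr are {Bv}; none are in {Ac}.
Condition 2 (every backdoor path blocked by {Ac}):
  P1: open — no interior node is in the conditioning set.
  P2: blocked at fork node Ac ∈ conditioning set.
{Ac} does not satisfy the backdoor criterion.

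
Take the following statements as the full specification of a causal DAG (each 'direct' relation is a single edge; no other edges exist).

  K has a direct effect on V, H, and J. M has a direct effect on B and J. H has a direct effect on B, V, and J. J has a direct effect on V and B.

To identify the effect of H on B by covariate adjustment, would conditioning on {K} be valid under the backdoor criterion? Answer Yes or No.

Yes

Backdoor paths from H to B (paths whose first edge points into H):
  P1: H <- K -> J <- M -> B
  P2: H <- K -> J -> B
  P3: H <- K -> V <- J <- M -> B
  P4: H <- K -> V <- J -> B
Condition 1 (no descendant of H in the set): holds — descendants of H are {B, J, V}; none are in {K}.
Condition 2 (every backdoor path blocked by {K}):
  P1: blocked at fork node K ∈ conditioning set.
  P2: blocked at fork node K ∈ conditioning set.
  P3: blocked at fork node K ∈ conditioning set.
  P4: blocked at fork node K ∈ conditioning set.
{K} satisfies the backdoor criterion.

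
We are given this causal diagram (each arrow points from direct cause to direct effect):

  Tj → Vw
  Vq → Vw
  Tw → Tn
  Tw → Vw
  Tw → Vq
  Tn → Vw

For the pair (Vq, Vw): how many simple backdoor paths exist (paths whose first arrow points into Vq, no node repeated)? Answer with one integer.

A backdoor path from Vq to Vw is any simple undirected path whose first edge points into Vq (i.e. leaves Vq via a parent).
Parents of Vq: {Tw}.
Enumerating:
  P1: Vq <- Tw -> Tn -> Vw
  P2: Vq <- Tw -> Vw
That exhausts the simple backdoor paths. Count: 2.

2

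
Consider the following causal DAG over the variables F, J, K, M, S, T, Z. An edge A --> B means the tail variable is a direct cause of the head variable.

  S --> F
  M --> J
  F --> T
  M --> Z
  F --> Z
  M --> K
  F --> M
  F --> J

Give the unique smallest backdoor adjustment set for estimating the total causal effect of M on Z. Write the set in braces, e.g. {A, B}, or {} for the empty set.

{F}

Variables eligible for adjustment (non-descendants of M, excluding M and Z): {F, S, T}.
Backdoor paths from M to Z:
  P1: M <- F -> Z
The empty set is not sufficient: P1 (M <- F -> Z) has no collider blocking it and no conditioned non-collider, so it is open.
Try {F}:
  P1: blocked at fork node F ∈ conditioning set.
{F} contains no descendant of M and blocks every backdoor path.
No other singleton works — e.g. {S} leaves P1 open — so {F} is the unique smallest valid adjustment set.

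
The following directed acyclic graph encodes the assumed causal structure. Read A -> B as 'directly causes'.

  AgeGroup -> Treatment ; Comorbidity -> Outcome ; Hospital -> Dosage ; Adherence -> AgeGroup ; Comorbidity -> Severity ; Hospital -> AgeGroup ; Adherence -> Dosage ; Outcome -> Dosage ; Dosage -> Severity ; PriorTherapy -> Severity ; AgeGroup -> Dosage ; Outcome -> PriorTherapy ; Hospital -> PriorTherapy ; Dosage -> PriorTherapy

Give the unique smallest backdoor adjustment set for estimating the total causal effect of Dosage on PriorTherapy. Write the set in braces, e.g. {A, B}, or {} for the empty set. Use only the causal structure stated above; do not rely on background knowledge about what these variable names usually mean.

{Hospital, Outcome}

Variables eligible for adjustment (non-descendants of Dosage, excluding Dosage and PriorTherapy): {Adherence, AgeGroup, Comorbidity, Hospital, Outcome, Treatment}.
Backdoor paths from Dosage to PriorTherapy:
  P1: Dosage <- Outcome <- Comorbidity -> Severity <- PriorTherapy
  P2: Dosage <- Outcome -> PriorTherapy
  P3: Dosage <- Adherence -> AgeGroup <- Hospital -> PriorTherapy
  P4: Dosage <- Hospital -> PriorTherapy
  P5: Dosage <- AgeGroup <- Hospital -> PriorTherapy
The empty set is not sufficient: P2 (Dosage <- Outcome -> PriorTherapy) has no collider blocking it and no conditioned non-collider, so it is open.
Try {Hospital, Outcome}:
  P1: blocked at chain node Outcome ∈ conditioning set.
  P2: blocked at fork node Outcome ∈ conditioning set.
  P3: blocked at collider AgeGroup (neither it nor any descendant is in the conditioning set).
  P4: blocked at fork node Hospital ∈ conditioning set.
  P5: blocked at fork node Hospital ∈ conditioning set.
{Hospital, Outcome} contains no descendant of Dosage and blocks every backdoor path.
Every element of {Hospital, Outcome} is needed (dropping Hospital leaves P4 open; dropping Outcome leaves P2 open), so no proper subset is valid.
Among all size-2 subsets of the eligible variables, only {Hospital, Outcome} blocks every backdoor path, so it is the unique smallest valid adjustment set.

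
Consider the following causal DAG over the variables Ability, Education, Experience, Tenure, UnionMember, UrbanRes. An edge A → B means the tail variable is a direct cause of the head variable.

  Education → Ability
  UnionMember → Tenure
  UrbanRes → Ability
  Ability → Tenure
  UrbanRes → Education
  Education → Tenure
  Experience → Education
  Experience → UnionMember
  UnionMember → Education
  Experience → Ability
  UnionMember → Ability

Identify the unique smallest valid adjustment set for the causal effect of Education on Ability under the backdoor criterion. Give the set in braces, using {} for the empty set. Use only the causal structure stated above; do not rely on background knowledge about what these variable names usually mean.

Variables eligible for adjustment (non-descendants of Education, excluding Education and Ability): {Experience, UnionMember, UrbanRes}.
Backdoor paths from Education to Ability:
  P1: Education <- UrbanRes -> Ability
  P2: Education <- Experience -> UnionMember -> Ability
  P3: Education <- Experience -> UnionMember -> Tenure <- Ability
  P4: Education <- Experience -> Ability
  P5: Education <- UnionMember <- Experience -> Ability
  P6: Education <- UnionMember -> Ability
  P7: Education <- UnionMember -> Tenure <- Ability
The empty set is not sufficient: P1 (Education <- UrbanRes -> Ability) has no collider blocking it and no conditioned non-collider, so it is open.
Try {Experience, UnionMember, UrbanRes}:
  P1: blocked at fork node UrbanRes ∈ conditioning set.
  P2: blocked at fork node Experience ∈ conditioning set.
  P3: blocked at fork node Experience ∈ conditioning set.
  P4: blocked at fork node Experience ∈ conditioning set.
  P5: blocked at chain node UnionMember ∈ conditioning set.
  P6: blocked at fork node UnionMember ∈ conditioning set.
  P7: blocked at fork node UnionMember ∈ conditioning set.
{Experience, UnionMember, UrbanRes} contains no descendant of Education and blocks every backdoor path.
Every element of {Experience, UnionMember, UrbanRes} is needed (dropping Experience leaves P4 open; dropping UnionMember leaves P6 open; dropping UrbanRes leaves P1 open), so no proper subset is valid.
Among all size-3 subsets of the eligible variables, only {Experience, UnionMember, UrbanRes} blocks every backdoor path, so it is the unique smallest valid adjustment set.

{Experience, UnionMember, UrbanRes}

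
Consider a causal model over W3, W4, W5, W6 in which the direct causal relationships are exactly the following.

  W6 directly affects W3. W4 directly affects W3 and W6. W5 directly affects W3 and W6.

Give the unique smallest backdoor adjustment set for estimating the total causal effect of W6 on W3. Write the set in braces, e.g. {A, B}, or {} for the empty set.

Variables eligible for adjustment (non-descendants of W6, excluding W6 and W3): {W4, W5}.
Backdoor paths from W6 to W3:
  P1: W6 <- W4 -> W3
  P2: W6 <- W5 -> W3
The empty set is not sufficient: P1 (W6 <- W4 -> W3) has no collider blocking it and no conditioned non-collider, so it is open.
Try {W4, W5}:
  P1: blocked at fork node W4 ∈ conditioning set.
  P2: blocked at fork node W5 ∈ conditioning set.
{W4, W5} contains no descendant of W6 and blocks every backdoor path.
Every element of {W4, W5} is needed (dropping W4 leaves P1 open; dropping W5 leaves P2 open), so no proper subset is valid.
Among all size-2 subsets of the eligible variables, only {W4, W5} blocks every backdoor path, so it is the unique smallest valid adjustment set.

{W4, W5}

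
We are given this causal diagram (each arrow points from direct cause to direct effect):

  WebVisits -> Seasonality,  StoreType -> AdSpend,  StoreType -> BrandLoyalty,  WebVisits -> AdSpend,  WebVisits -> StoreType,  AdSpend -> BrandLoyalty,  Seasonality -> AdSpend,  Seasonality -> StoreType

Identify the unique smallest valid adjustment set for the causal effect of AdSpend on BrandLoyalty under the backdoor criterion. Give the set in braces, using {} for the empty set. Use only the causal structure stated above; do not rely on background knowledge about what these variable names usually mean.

{StoreType}

Variables eligible for adjustment (non-descendants of AdSpend, excluding AdSpend and BrandLoyalty): {Seasonality, StoreType, WebVisits}.
Backdoor paths from AdSpend to BrandLoyalty:
  P1: AdSpend <- WebVisits -> Seasonality -> StoreType -> BrandLoyalty
  P2: AdSpend <- WebVisits -> StoreType -> BrandLoyalty
  P3: AdSpend <- Seasonality <- WebVisits -> StoreType -> BrandLoyalty
  P4: AdSpend <- Seasonality -> StoreType -> BrandLoyalty
  P5: AdSpend <- StoreType -> BrandLoyalty
The empty set is not sufficient: P1 (AdSpend <- WebVisits -> Seasonality -> StoreType -> BrandLoyalty) has no collider blocking it and no conditioned non-collider, so it is open.
Try {StoreType}:
  P1: blocked at chain node StoreType ∈ conditioning set.
  P2: blocked at chain node StoreType ∈ conditioning set.
  P3: blocked at chain node StoreType ∈ conditioning set.
  P4: blocked at chain node StoreType ∈ conditioning set.
  P5: blocked at fork node StoreType ∈ conditioning set.
{StoreType} contains no descendant of AdSpend and blocks every backdoor path.
No other singleton works — e.g. {WebVisits} leaves P4 open — so {StoreType} is the unique smallest valid adjustment set.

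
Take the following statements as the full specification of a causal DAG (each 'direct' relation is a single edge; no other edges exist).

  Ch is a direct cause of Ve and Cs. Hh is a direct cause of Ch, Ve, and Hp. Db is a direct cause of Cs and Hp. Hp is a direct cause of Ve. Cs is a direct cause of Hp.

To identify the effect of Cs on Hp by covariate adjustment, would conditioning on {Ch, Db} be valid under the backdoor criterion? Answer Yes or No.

Backdoor paths from Cs to Hp (paths whose first edge points into Cs):
  P1: Cs <- Ch <- Hh -> Hp
  P2: Cs <- Ch <- Hh -> Ve <- Hp
  P3: Cs <- Ch -> Ve <- Hh -> Hp
  P4: Cs <- Ch -> Ve <- Hp
  P5: Cs <- Db -> Hp
Condition 1 (no descendant of Cs in the set): holds — descendants of Cs are {Hp, Ve}; none are in {Ch, Db}.
Condition 2 (every backdoor path blocked by {Ch, Db}):
  P1: blocked at chain node Ch ∈ conditioning set.
  P2: blocked at chain node Ch ∈ conditioning set.
  P3: blocked at fork node Ch ∈ conditioning set.
  P4: blocked at fork node Ch ∈ conditioning set.
  P5: blocked at fork node Db ∈ conditioning set.
{Ch, Db} satisfies the backdoor criterion.

Yes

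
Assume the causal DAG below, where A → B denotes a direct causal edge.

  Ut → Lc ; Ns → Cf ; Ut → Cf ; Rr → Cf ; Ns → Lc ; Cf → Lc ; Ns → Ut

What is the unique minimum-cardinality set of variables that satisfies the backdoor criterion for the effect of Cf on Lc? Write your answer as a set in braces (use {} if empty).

Variables eligible for adjustment (non-descendants of Cf, excluding Cf and Lc): {Ns, Rr, Ut}.
Backdoor paths from Cf to Lc:
  P1: Cf <- Ns -> Ut -> Lc
  P2: Cf <- Ns -> Lc
  P3: Cf <- Ut <- Ns -> Lc
  P4: Cf <- Ut -> Lc
The empty set is not sufficient: P1 (Cf <- Ns -> Ut -> Lc) has no collider blocking it and no conditioned non-collider, so it is open.
Try {Ns, Ut}:
  P1: blocked at fork node Ns ∈ conditioning set.
  P2: blocked at fork node Ns ∈ conditioning set.
  P3: blocked at chain node Ut ∈ conditioning set.
  P4: blocked at fork node Ut ∈ conditioning set.
{Ns, Ut} contains no descendant of Cf and blocks every backdoor path.
Every element of {Ns, Ut} is needed (dropping Ns leaves P2 open; dropping Ut leaves P4 open), so no proper subset is valid.
Among all size-2 subsets of the eligible variables, only {Ns, Ut} blocks every backdoor path, so it is the unique smallest valid adjustment set.

{Ns, Ut}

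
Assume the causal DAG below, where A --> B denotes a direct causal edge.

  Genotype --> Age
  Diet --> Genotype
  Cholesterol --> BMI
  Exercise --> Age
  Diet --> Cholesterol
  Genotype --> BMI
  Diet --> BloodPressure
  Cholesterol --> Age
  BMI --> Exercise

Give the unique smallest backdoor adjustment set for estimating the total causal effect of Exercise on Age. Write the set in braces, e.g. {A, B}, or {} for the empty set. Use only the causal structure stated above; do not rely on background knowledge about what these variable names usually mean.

{BMI}

Variables eligible for adjustment (non-descendants of Exercise, excluding Exercise and Age): {BMI, BloodPressure, Cholesterol, Diet, Genotype}.
Backdoor paths from Exercise to Age:
  P1: Exercise <- BMI <- Genotype <- Diet -> Cholesterol -> Age
  P2: Exercise <- BMI <- Genotype -> Age
  P3: Exercise <- BMI <- Cholesterol <- Diet -> Genotype -> Age
  P4: Exercise <- BMI <- Cholesterol -> Age
The empty set is not sufficient: P1 (Exercise <- BMI <- Genotype <- Diet -> Cholesterol -> Age) has no collider blocking it and no conditioned non-collider, so it is open.
Try {BMI}:
  P1: blocked at chain node BMI ∈ conditioning set.
  P2: blocked at chain node BMI ∈ conditioning set.
  P3: blocked at chain node BMI ∈ conditioning set.
  P4: blocked at chain node BMI ∈ conditioning set.
{BMI} contains no descendant of Exercise and blocks every backdoor path.
No other singleton works — e.g. {Diet} leaves P2 open — so {BMI} is the unique smallest valid adjustment set.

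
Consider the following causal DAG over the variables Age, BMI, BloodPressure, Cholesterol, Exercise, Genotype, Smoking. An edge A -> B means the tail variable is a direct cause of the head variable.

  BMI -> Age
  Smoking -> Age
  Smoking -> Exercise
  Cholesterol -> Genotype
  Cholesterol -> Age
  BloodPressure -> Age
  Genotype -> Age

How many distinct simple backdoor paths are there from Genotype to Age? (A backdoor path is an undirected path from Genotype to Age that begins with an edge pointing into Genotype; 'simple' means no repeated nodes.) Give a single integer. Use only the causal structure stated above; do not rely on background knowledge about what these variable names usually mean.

A backdoor path from Genotype to Age is any simple undirected path whose first edge points into Genotype (i.e. leaves Genotype via a parent).
Parents of Genotype: {Cholesterol}.
Enumerating:
  P1: Genotype <- Cholesterol -> Age
That exhausts the simple backdoor paths. Count: 1.

1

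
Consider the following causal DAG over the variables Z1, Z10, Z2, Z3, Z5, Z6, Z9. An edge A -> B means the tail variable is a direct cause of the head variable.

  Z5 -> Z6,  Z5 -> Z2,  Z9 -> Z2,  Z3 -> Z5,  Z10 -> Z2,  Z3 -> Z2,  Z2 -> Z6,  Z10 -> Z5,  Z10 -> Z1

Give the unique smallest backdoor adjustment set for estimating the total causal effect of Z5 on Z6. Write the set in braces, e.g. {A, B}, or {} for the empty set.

{Z10, Z3}

Variables eligible for adjustment (non-descendants of Z5, excluding Z5 and Z6): {Z1, Z10, Z3, Z9}.
Backdoor paths from Z5 to Z6:
  P1: Z5 <- Z3 -> Z2 -> Z6
  P2: Z5 <- Z10 -> Z2 -> Z6
The empty set is not sufficient: P1 (Z5 <- Z3 -> Z2 -> Z6) has no collider blocking it and no conditioned non-collider, so it is open.
Try {Z10, Z3}:
  P1: blocked at fork node Z3 ∈ conditioning set.
  P2: blocked at fork node Z10 ∈ conditioning set.
{Z10, Z3} contains no descendant of Z5 and blocks every backdoor path.
Every element of {Z10, Z3} is needed (dropping Z10 leaves P2 open; dropping Z3 leaves P1 open), so no proper subset is valid.
Among all size-2 subsets of the eligible variables, only {Z10, Z3} blocks every backdoor path, so it is the unique smallest valid adjustment set.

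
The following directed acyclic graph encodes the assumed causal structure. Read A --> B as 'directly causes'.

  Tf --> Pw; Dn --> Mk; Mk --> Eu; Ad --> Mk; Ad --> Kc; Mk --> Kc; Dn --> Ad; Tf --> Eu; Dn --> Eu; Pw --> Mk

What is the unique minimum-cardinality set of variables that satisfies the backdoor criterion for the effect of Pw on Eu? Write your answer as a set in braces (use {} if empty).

Variables eligible for adjustment (non-descendants of Pw, excluding Pw and Eu): {Ad, Dn, Tf}.
Backdoor paths from Pw to Eu:
  P1: Pw <- Tf -> Eu
The empty set is not sufficient: P1 (Pw <- Tf -> Eu) has no collider blocking it and no conditioned non-collider, so it is open.
Try {Tf}:
  P1: blocked at fork node Tf ∈ conditioning set.
{Tf} contains no descendant of Pw and blocks every backdoor path.
No other singleton works — e.g. {Dn} leaves P1 open — so {Tf} is the unique smallest valid adjustment set.

{Tf}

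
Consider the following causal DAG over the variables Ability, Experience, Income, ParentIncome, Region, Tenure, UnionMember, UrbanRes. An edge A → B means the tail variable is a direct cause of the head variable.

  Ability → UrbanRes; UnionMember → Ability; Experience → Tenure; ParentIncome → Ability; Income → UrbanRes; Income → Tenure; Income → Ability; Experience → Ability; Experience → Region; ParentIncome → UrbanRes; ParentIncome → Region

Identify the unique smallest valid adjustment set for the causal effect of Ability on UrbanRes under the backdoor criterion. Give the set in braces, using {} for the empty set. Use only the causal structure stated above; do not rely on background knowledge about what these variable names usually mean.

Variables eligible for adjustment (non-descendants of Ability, excluding Ability and UrbanRes): {Experience, Income, ParentIncome, Region, Tenure, UnionMember}.
Backdoor paths from Ability to UrbanRes:
  P1: Ability <- Income -> UrbanRes
  P2: Ability <- Income -> Tenure <- Experience -> Region <- ParentIncome -> UrbanRes
  P3: Ability <- ParentIncome -> Region <- Experience -> Tenure <- Income -> UrbanRes
  P4: Ability <- ParentIncome -> UrbanRes
  P5: Ability <- Experience -> Region <- ParentIncome -> UrbanRes
  P6: Ability <- Experience -> Tenure <- Income -> UrbanRes
The empty set is not sufficient: P1 (Ability <- Income -> UrbanRes) has no collider blocking it and no conditioned non-collider, so it is open.
Try {Income, ParentIncome}:
  P1: blocked at fork node Income ∈ conditioning set.
  P2: blocked at fork node Income ∈ conditioning set.
  P3: blocked at fork node ParentIncome ∈ conditioning set.
  P4: blocked at fork node ParentIncome ∈ conditioning set.
  P5: blocked at collider Region (neither it nor any descendant is in the conditioning set).
  P6: blocked at collider Tenure (neither it nor any descendant is in the conditioning set).
{Income, ParentIncome} contains no descendant of Ability and blocks every backdoor path.
Every element of {Income, ParentIncome} is needed (dropping Income leaves P1 open; dropping ParentIncome leaves P4 open), so no proper subset is valid.
Among all size-2 subsets of the eligible variables, only {Income, ParentIncome} blocks every backdoor path, so it is the unique smallest valid adjustment set.

{Income, ParentIncome}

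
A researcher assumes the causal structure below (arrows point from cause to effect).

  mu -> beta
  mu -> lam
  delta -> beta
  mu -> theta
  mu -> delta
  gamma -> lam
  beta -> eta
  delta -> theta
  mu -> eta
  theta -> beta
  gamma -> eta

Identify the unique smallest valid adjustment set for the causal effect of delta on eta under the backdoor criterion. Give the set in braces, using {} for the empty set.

{mu}

Variables eligible for adjustment (non-descendants of delta, excluding delta and eta): {gamma, lam, mu}.
Backdoor paths from delta to eta:
  P1: delta <- mu -> theta -> beta -> eta
  P2: delta <- mu -> lam <- gamma -> eta
  P3: delta <- mu -> beta -> eta
  P4: delta <- mu -> eta
The empty set is not sufficient: P1 (delta <- mu -> theta -> beta -> eta) has no collider blocking it and no conditioned non-collider, so it is open.
Try {mu}:
  P1: blocked at fork node mu ∈ conditioning set.
  P2: blocked at fork node mu ∈ conditioning set.
  P3: blocked at fork node mu ∈ conditioning set.
  P4: blocked at fork node mu ∈ conditioning set.
{mu} contains no descendant of delta and blocks every backdoor path.
No other singleton works — e.g. {gamma} leaves P1 open — so {mu} is the unique smallest valid adjustment set.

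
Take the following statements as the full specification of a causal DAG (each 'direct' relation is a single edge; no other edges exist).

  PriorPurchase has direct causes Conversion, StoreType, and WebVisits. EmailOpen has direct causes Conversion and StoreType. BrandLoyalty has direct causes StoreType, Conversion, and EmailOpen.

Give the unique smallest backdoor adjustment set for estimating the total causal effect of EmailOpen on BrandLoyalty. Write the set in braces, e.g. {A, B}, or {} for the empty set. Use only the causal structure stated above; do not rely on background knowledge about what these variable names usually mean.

{Conversion, StoreType}

Variables eligible for adjustment (non-descendants of EmailOpen, excluding EmailOpen and BrandLoyalty): {Conversion, PriorPurchase, StoreType, WebVisits}.
Backdoor paths from EmailOpen to BrandLoyalty:
  P1: EmailOpen <- Conversion -> PriorPurchase <- StoreType -> BrandLoyalty
  P2: EmailOpen <- Conversion -> BrandLoyalty
  P3: EmailOpen <- StoreType -> PriorPurchase <- Conversion -> BrandLoyalty
  P4: EmailOpen <- StoreType -> BrandLoyalty
The empty set is not sufficient: P2 (EmailOpen <- Conversion -> BrandLoyalty) has no collider blocking it and no conditioned non-collider, so it is open.
Try {Conversion, StoreType}:
  P1: blocked at fork node Conversion ∈ conditioning set.
  P2: blocked at fork node Conversion ∈ conditioning set.
  P3: blocked at fork node StoreType ∈ conditioning set.
  P4: blocked at fork node StoreType ∈ conditioning set.
{Conversion, StoreType} contains no descendant of EmailOpen and blocks every backdoor path.
Every element of {Conversion, StoreType} is needed (dropping Conversion leaves P2 open; dropping StoreType leaves P4 open), so no proper subset is valid.
Among all size-2 subsets of the eligible variables, only {Conversion, StoreType} blocks every backdoor path, so it is the unique smallest valid adjustment set.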